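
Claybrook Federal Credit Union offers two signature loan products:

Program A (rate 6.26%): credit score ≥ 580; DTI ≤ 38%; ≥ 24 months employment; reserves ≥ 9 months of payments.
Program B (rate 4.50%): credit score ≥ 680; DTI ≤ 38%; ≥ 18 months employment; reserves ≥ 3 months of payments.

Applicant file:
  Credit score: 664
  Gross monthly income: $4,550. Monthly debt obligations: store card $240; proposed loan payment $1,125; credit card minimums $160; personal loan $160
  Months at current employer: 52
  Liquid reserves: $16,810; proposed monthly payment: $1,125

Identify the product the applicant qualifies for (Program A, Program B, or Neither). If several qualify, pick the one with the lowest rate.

Program A

Total debts = (240 + 1,125 + 160 + 160) = 1,685; DTI = 1,685/4,550 = 37%.
Reserves = 16,810/1,125 = 14.9 months.
Program A: score 664 ≥ 580; DTI 37% ≤ 38%; employment 52 ≥ 24 mo; reserves 14.9 ≥ 9 mo → qualifies.
Program B: score 664 < 680; DTI 37% ≤ 38%; employment 52 ≥ 18 mo; reserves 14.9 ≥ 3 mo → does not qualify.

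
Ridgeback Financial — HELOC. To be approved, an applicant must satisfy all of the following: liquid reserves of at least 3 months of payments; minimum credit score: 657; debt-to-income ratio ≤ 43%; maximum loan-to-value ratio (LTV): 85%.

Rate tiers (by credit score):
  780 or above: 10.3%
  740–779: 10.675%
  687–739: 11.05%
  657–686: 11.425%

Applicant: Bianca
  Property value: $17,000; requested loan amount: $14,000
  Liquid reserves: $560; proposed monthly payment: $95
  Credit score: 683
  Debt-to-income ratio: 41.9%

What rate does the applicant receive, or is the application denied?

Approved at 11.425%

Credit score 683 ≥ 657 (meets minimum)
Reserves = 560/95 = 5.9 months ≥ 3
Loan-to-value = 14,000/17,000 = 82.4% — pass (85% max)
Debt-to-income 41.9% vs 43% cap — pass
All requirements met. Score 683 falls in the 657–686 tier → 11.425%.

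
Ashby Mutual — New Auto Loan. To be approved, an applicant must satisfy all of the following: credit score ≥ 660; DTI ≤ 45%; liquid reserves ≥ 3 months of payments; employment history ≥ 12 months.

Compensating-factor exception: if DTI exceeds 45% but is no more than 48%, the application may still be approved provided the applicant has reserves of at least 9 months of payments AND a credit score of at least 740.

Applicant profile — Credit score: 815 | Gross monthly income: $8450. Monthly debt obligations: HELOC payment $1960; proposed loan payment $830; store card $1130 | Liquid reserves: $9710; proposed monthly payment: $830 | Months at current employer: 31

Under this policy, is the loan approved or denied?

Credit score 815 ≥ 660 (meets base)
Total debts = (1,960 + 830 + 1,130) = 3,920. DTI: 3,920 ÷ 8,450 = 46.4%, over the 45% base limit.
Reserves = 9,710/830 = 11.7 months ≥ 3
Employment 31 ≥ 12 months
46.4% falls in the override range (45%–48%), so the compensating-factor test applies.
Override check — reserves: 11.7 mo (ok); score: 815 (ok).
Both compensating conditions met → exception applies.

Approved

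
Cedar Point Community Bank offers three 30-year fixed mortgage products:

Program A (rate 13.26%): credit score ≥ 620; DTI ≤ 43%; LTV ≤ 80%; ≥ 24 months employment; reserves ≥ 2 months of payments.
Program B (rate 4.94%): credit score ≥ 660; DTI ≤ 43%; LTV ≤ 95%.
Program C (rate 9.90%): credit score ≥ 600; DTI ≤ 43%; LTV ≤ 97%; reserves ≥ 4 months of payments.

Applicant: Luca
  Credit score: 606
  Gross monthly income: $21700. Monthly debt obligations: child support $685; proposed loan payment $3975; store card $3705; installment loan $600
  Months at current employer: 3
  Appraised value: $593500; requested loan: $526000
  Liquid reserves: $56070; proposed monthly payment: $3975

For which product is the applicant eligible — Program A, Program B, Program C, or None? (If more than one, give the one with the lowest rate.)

Total debts = (685 + 3,975 + 3,705 + 600) = 8,965; DTI = 8,965/21,700 = 41.3%.
LTV = 526,000/593,500 = 88.6%.
Reserves = 56,070/3,975 = 14.1 months.
Program A: score 606 < 620; DTI 41.3% ≤ 43%; LTV 88.6% > 80%; employment 3 < 24 mo; reserves 14.1 ≥ 2 mo → does not qualify.
Program B: score 606 < 660; DTI 41.3% ≤ 43%; LTV 88.6% ≤ 95% → does not qualify.
Program C: score 606 ≥ 600; DTI 41.3% ≤ 43%; LTV 88.6% ≤ 97%; reserves 14.1 ≥ 4 mo → qualifies.

Program C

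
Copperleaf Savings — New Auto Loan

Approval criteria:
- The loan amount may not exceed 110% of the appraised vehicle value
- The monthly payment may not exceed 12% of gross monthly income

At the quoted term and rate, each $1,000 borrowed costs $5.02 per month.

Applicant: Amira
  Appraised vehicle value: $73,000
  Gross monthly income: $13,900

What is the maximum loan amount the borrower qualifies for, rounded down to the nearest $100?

$80,300

Payment cap: 12% × $13,900 = $1,668/month.
At $5.02 per $1,000, that supports 1,668/5.02 × 1,000 ≈ $332,270 → $332,200.
LTV cap: 110% × $73,000 = $80,300 → $80,300.
Binding constraint: loan-to-value.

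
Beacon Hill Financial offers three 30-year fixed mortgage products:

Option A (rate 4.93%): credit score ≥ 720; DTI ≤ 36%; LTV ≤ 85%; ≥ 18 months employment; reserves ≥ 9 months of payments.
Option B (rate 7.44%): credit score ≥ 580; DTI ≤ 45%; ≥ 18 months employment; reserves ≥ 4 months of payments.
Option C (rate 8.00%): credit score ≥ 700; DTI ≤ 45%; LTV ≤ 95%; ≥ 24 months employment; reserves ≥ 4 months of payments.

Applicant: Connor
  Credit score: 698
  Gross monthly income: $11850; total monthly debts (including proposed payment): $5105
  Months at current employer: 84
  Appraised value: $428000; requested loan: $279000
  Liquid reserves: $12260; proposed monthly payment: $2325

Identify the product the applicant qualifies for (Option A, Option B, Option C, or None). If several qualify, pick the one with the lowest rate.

DTI = 5,105/11,850 = 43.1%.
LTV = 279,000/428,000 = 65.2%.
Reserves = 12,260/2,325 = 5.3 months.
Option A: score 698 < 720; DTI 43.1% > 36%; LTV 65.2% ≤ 85%; employment 84 ≥ 18 mo; reserves 5.3 < 9 mo → does not qualify.
Option B: score 698 ≥ 580; DTI 43.1% ≤ 45%; employment 84 ≥ 18 mo; reserves 5.3 ≥ 4 mo → qualifies.
Option C: score 698 < 700; DTI 43.1% ≤ 45%; LTV 65.2% ≤ 95%; employment 84 ≥ 24 mo; reserves 5.3 ≥ 4 mo → does not qualify.

Option B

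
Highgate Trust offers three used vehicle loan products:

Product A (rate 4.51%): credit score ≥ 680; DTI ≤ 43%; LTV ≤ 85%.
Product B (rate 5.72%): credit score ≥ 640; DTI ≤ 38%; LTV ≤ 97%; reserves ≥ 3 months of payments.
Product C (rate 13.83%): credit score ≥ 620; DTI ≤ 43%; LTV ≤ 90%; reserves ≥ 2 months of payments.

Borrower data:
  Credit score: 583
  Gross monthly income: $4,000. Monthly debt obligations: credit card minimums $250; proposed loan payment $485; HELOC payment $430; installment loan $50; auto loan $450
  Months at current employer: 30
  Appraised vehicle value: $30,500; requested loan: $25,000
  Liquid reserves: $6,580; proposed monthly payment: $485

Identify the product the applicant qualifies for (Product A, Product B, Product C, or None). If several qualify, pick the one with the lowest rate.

Total debts = (250 + 485 + 430 + 50 + 450) = 1,665; DTI = 1,665/4,000 = 41.6%.
LTV = 25,000/30,500 = 82%.
Reserves = 6,580/485 = 13.6 months.
Product A: score 583 < 680; DTI 41.6% ≤ 43%; LTV 82% ≤ 85% → does not qualify.
Product B: score 583 < 640; DTI 41.6% > 38%; LTV 82% ≤ 97%; reserves 13.6 ≥ 3 mo → does not qualify.
Product C: score 583 < 620; DTI 41.6% ≤ 43%; LTV 82% ≤ 90%; reserves 13.6 ≥ 2 mo → does not qualify.

None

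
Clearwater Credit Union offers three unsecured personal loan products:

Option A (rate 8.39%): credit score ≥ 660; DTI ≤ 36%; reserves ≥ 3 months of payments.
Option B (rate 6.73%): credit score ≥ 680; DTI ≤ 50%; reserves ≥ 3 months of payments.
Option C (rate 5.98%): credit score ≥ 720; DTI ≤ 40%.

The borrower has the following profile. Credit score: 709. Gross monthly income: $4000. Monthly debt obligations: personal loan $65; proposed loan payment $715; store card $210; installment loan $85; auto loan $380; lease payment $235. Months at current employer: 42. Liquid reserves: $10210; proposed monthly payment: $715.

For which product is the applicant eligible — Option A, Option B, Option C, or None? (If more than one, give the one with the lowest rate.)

Total debts = (65 + 715 + 210 + 85 + 380 + 235) = 1,690; DTI = 1,690/4,000 = 42.2%.
Reserves = 10,210/715 = 14.3 months.
Option A: score 709 ≥ 660; DTI 42.2% > 36%; reserves 14.3 ≥ 3 mo → does not qualify.
Option B: score 709 ≥ 680; DTI 42.2% ≤ 50%; reserves 14.3 ≥ 3 mo → qualifies.
Option C: score 709 < 720; DTI 42.2% > 40% → does not qualify.

Option B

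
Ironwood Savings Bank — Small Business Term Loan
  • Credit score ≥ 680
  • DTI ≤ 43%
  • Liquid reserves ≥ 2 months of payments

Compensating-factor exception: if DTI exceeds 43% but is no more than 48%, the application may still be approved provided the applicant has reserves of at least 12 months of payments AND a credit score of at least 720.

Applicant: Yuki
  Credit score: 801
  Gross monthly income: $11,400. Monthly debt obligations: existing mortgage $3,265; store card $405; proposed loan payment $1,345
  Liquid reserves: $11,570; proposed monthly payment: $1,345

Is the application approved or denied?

Denied

Credit score 801 ≥ 680 (meets base)
Total debts = (3,265 + 405 + 1,345) = 5,015. DTI = 5,015/11,400 = 44% > 43% — standard DTI limit exceeded.
Reserves = 11,570/1,345 = 8.6 months ≥ 2
44% falls in the override range (43%–48%), so the compensating-factor test applies.
Reserves 8.6 < 12 months; credit score 801 ≥ 720.
Compensating-factor requirement not fully met.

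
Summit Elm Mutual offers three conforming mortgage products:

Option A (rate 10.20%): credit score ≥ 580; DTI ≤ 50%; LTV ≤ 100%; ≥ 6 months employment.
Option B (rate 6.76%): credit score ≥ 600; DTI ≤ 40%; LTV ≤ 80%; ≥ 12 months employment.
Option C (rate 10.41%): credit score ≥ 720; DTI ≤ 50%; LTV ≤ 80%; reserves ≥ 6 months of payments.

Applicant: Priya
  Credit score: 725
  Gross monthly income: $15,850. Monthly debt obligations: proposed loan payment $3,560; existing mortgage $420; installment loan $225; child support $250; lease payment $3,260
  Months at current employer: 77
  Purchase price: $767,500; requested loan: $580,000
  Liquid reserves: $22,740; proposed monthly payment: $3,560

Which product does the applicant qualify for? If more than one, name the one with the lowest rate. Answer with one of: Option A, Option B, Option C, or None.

Option A

Total debts = (3,560 + 420 + 225 + 250 + 3,260) = 7,715; DTI = 7,715/15,850 = 48.7%.
LTV = 580,000/767,500 = 75.6%.
Reserves = 22,740/3,560 = 6.4 months.
Option A: score 725 ≥ 580; DTI 48.7% ≤ 50%; LTV 75.6% ≤ 100%; employment 77 ≥ 6 mo → qualifies.
Option B: score 725 ≥ 600; DTI 48.7% > 40%; LTV 75.6% ≤ 80%; employment 77 ≥ 12 mo → does not qualify.
Option C: score 725 ≥ 720; DTI 48.7% ≤ 50%; LTV 75.6% ≤ 80%; reserves 6.4 ≥ 6 mo → qualifies.
Qualifying: Option A, Option C. Lowest rate is 10.20% → Option A.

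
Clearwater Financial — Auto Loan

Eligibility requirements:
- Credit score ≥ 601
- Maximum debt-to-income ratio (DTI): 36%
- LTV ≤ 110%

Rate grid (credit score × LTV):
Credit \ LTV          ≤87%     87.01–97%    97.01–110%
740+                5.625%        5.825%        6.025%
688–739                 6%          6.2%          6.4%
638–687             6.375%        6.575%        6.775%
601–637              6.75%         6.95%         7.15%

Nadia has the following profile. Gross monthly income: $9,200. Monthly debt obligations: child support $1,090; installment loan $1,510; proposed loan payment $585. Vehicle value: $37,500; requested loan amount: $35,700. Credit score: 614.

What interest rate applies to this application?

6.95%

Credit score 614 ≥ 601; Total monthly debts = (1,090 + 1,510 + 585) = 3,185. Debt-to-income = 3,185/9,200 = 34.6% — meets 36% limit
Loan-to-value = 35,700/37,500 = 95.2% — pass (110% max)
Score 614 is in the 601–637 band; LTV 95.2% is in the 87.01–97% band → 6.95%.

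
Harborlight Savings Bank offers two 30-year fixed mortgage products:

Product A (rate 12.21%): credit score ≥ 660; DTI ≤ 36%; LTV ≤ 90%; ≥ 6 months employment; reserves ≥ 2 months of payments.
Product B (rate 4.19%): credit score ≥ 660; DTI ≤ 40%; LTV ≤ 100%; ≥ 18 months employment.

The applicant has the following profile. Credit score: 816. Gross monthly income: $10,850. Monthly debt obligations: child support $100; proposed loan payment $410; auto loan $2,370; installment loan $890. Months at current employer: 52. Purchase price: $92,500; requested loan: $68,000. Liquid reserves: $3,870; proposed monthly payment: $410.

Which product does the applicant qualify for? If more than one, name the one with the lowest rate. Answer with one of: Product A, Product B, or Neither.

Total debts = (100 + 410 + 2,370 + 890) = 3,770; DTI = 3,770/10,850 = 34.7%.
LTV = 68,000/92,500 = 73.5%.
Reserves = 3,870/410 = 9.4 months.
Product A: score 816 ≥ 660; DTI 34.7% ≤ 36%; LTV 73.5% ≤ 90%; employment 52 ≥ 6 mo; reserves 9.4 ≥ 2 mo → qualifies.
Product B: score 816 ≥ 660; DTI 34.7% ≤ 40%; LTV 73.5% ≤ 100%; employment 52 ≥ 18 mo → qualifies.
Qualifying: Product A, Product B. Lowest rate is 4.19% → Product B.

Product B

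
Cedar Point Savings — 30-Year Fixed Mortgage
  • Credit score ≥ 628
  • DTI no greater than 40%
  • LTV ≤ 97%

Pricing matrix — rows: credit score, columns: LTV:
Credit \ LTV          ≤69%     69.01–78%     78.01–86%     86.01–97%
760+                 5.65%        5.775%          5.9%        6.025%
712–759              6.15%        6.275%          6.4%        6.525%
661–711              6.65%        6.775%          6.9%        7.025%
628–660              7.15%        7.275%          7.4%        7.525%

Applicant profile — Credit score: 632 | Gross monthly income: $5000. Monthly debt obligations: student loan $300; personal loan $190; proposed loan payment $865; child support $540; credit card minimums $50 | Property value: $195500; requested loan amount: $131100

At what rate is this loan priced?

Credit score 632 ≥ 628; Total monthly debts = (300 + 190 + 865 + 540 + 50) = 1,945. DTI = 1,945/5,000 = 38.9% ≤ 40%
LTV: 131,100 ÷ 195,500 = 67.1%, within 97% cap
Credit 632 → row 628–660; LTV 67.1% → column ≤69%. Grid cell → 7.15%.

7.15%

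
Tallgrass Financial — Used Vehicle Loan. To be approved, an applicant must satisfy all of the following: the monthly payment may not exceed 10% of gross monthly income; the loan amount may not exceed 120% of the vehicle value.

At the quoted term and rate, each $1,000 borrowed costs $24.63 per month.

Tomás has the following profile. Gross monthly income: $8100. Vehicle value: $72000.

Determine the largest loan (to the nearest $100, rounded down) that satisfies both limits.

$32,800

Payment cap: 10% × $8,100 = $810/month.
At $24.63 per $1,000, that supports 810/24.63 × 1,000 ≈ $32,886 → $32,800.
LTV cap: 120% × $72,000 = $86,400 → $86,400.
Binding constraint: payment-to-income.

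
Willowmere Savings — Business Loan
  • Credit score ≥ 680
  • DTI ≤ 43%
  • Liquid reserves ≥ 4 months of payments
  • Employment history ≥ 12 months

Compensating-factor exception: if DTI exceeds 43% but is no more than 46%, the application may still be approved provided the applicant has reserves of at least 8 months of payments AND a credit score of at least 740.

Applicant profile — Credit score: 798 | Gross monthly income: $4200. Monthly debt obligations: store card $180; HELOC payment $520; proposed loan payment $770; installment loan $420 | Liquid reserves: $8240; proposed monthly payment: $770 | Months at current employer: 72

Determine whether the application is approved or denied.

Approved

Credit score 798 ≥ 680 (meets base)
Total debts = (180 + 520 + 770 + 420) = 1,890. DTI = 1,890/4,200 = 45% > 43% — standard DTI limit exceeded.
Reserves: 8,240 ÷ 770 = 10.7 months (meets 4-month minimum)
Employment 72 ≥ 12 months
DTI 45% is within the 43%–46% exception band; checking compensating factors.
Override check — reserves: 10.7 mo (ok); score: 798 (ok).
Both override conditions satisfied; DTI exception granted.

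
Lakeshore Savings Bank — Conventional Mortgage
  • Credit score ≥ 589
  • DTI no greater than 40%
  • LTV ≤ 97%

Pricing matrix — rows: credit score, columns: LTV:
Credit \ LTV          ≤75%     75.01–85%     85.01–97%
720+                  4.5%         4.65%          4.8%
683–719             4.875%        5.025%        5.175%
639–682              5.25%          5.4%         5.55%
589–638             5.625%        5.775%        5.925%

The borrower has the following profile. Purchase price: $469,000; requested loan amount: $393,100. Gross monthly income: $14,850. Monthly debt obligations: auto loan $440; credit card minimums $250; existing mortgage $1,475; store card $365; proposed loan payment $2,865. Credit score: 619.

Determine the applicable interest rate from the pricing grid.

5.775%

Credit score 619 ≥ 589; Total monthly debts = (440 + 250 + 1,475 + 365 + 2,865) = 5,395. DTI = 5,395/14,850 = 36.3% ≤ 40%
LTV: 393,100 ÷ 469,000 = 83.8%, within 97% cap
Credit 619 → row 589–638; LTV 83.8% → column 75.01–85%. Grid cell → 5.775%.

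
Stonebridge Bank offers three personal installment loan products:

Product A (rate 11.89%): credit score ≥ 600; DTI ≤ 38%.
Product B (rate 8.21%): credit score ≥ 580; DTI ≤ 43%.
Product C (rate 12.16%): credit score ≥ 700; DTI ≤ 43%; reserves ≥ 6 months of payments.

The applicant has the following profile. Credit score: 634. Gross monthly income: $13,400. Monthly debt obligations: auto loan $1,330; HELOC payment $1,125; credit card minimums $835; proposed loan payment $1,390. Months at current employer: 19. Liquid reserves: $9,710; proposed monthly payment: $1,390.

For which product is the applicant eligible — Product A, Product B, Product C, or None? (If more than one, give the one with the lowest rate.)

Total debts = (1,330 + 1,125 + 835 + 1,390) = 4,680; DTI = 4,680/13,400 = 34.9%.
Reserves = 9,710/1,390 = 7.0 months.
Product A: score 634 ≥ 600; DTI 34.9% ≤ 38% → qualifies.
Product B: score 634 ≥ 580; DTI 34.9% ≤ 43% → qualifies.
Product C: score 634 < 700; DTI 34.9% ≤ 43%; reserves 7.0 ≥ 6 mo → does not qualify.
Qualifying: Product A, Product B. Lowest rate is 8.21% → Product B.

Product B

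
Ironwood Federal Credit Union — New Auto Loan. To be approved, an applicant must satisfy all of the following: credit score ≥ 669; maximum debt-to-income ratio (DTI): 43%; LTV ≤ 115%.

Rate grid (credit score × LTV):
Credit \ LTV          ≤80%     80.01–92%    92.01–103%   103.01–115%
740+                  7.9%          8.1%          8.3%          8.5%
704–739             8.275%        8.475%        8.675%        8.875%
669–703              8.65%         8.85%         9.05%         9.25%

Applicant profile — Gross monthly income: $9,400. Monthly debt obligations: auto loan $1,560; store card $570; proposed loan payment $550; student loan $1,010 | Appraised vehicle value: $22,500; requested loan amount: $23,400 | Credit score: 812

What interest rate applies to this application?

Credit score 812 ≥ 669; Total monthly debts = (1,560 + 570 + 550 + 1,010) = 3,690. DTI: 3,690 ÷ 9,400 = 39.3%, within the 43% cap
Loan-to-value = 23,400/22,500 = 104% — pass (115% max)
Score 812 is in the 740+ band; LTV 104% is in the 103.01–115% band → 8.5%.

8.5%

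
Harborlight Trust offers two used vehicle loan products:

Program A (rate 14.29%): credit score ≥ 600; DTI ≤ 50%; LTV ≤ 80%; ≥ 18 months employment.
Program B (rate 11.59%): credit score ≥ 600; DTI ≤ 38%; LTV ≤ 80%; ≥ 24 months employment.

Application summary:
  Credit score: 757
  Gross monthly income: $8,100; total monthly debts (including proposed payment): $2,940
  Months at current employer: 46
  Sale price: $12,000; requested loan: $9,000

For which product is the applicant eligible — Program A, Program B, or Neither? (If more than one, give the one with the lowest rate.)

DTI = 2,940/8,100 = 36.3%.
LTV = 9,000/12,000 = 75%.
Program A: score 757 ≥ 600; DTI 36.3% ≤ 50%; LTV 75% ≤ 80%; employment 46 ≥ 18 mo → qualifies.
Program B: score 757 ≥ 600; DTI 36.3% ≤ 38%; LTV 75% ≤ 80%; employment 46 ≥ 24 mo → qualifies.
Qualifying: Program A, Program B. Lowest rate is 11.59% → Program B.

Program B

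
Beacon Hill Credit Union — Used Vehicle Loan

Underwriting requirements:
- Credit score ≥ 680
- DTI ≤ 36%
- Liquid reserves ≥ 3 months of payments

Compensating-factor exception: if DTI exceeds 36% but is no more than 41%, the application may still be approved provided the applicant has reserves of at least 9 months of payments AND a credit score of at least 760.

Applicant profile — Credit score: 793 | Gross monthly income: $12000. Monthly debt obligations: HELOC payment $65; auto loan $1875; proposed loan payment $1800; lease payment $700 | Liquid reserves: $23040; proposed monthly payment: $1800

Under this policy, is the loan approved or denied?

Credit score 793 ≥ 680 (meets base)
Total debts = (65 + 1,875 + 1,800 + 700) = 4,440. DTI = 4,440/12,000 = 37% > 36% — standard DTI limit exceeded.
Reserves: 23,040 ÷ 1,800 = 12.8 months (meets 3-month minimum)
DTI 37% is within the 36%–41% exception band; checking compensating factors.
Reserves 12.8 ≥ 9 months; credit score 793 ≥ 760.
Both override conditions satisfied; DTI exception granted.

Approved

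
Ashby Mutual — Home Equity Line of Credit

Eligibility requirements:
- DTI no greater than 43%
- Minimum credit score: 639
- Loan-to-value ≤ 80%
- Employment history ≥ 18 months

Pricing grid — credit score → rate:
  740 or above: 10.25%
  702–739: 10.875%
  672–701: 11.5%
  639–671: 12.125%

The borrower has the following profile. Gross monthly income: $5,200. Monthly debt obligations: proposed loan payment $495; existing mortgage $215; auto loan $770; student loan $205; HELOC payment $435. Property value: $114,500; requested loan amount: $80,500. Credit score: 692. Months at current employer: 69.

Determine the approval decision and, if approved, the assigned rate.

Approved at 11.5%

Credit score 692 ≥ 639 (meets minimum)
Total monthly debts = (495 + 215 + 770 + 205 + 435) = 2,120. DTI: 2,120 ÷ 5,200 = 40.8%, within the 43% cap
Employment 69 ≥ 18 months
LTV = 80,500/114,500 = 70.3% ≤ 80%
All requirements met. Score 692 falls in the 672–701 tier → 11.5%.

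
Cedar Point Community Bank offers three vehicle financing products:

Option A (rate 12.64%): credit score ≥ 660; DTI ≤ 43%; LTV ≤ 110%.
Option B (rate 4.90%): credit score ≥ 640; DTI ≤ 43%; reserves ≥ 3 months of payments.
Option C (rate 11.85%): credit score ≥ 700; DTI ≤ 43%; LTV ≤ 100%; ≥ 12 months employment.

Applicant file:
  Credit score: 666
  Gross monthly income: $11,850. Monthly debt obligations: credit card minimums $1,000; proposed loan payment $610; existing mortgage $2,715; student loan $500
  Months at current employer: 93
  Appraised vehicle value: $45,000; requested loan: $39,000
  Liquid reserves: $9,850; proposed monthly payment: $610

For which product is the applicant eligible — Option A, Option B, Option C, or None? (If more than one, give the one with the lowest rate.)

Option B

Total debts = (1,000 + 610 + 2,715 + 500) = 4,825; DTI = 4,825/11,850 = 40.7%.
LTV = 39,000/45,000 = 86.7%.
Reserves = 9,850/610 = 16.1 months.
Option A: score 666 ≥ 660; DTI 40.7% ≤ 43%; LTV 86.7% ≤ 110% → qualifies.
Option B: score 666 ≥ 640; DTI 40.7% ≤ 43%; reserves 16.1 ≥ 3 mo → qualifies.
Option C: score 666 < 700; DTI 40.7% ≤ 43%; LTV 86.7% ≤ 100%; employment 93 ≥ 12 mo → does not qualify.
Qualifying: Option A, Option B. Lowest rate is 4.90% → Option B.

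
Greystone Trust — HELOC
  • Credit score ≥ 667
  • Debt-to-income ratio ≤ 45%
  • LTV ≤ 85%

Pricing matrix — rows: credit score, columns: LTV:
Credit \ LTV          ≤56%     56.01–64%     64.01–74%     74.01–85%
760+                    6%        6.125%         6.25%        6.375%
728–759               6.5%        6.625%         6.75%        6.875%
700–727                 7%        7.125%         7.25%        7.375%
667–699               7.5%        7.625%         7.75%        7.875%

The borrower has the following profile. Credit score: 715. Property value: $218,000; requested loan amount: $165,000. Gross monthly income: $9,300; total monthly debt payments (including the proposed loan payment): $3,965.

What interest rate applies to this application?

Credit score 715 ≥ 667; DTI = 3,965/9,300 = 42.6% ≤ 45%
LTV = 165,000/218,000 = 75.7% ≤ 85%
Score 715 is in the 700–727 band; LTV 75.7% is in the 74.01–85% band → 7.375%.

7.375%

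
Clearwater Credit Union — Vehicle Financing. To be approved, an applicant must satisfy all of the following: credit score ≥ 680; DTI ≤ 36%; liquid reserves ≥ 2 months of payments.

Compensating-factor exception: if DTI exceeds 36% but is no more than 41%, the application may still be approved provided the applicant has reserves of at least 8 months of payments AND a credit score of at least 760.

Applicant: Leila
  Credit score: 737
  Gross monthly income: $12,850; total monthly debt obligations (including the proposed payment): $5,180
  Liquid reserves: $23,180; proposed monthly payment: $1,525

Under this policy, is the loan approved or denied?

Credit score 737 ≥ 680 (meets base)
DTI = 5,180/12,850 = 40.3% > 36% — standard DTI limit exceeded.
Reserves: 23,180 ÷ 1,525 = 15.2 months (meets 2-month minimum)
DTI 40.3% is within the 36%–41% exception band; checking compensating factors.
Reserves 15.2 ≥ 8 months; credit score 737 < 760.
Compensating-factor requirement not fully met.

Denied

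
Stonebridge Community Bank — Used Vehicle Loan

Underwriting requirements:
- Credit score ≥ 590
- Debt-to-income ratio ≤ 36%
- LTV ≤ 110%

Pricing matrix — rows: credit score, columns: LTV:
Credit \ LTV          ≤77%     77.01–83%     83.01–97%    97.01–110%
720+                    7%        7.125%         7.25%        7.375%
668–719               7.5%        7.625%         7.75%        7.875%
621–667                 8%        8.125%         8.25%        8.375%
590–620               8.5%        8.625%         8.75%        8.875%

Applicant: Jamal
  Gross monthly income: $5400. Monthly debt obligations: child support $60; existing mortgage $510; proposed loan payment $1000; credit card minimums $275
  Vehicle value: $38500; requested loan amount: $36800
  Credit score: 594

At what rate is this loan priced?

Credit score 594 ≥ 590; Total monthly debts = (60 + 510 + 1,000 + 275) = 1,845. DTI: 1,845 ÷ 5,400 = 34.2%, within the 36% cap
Loan-to-value = 36,800/38,500 = 95.6% — pass (110% max)
Credit 594 → row 590–620; LTV 95.6% → column 83.01–97%. Grid cell → 8.75%.

8.75%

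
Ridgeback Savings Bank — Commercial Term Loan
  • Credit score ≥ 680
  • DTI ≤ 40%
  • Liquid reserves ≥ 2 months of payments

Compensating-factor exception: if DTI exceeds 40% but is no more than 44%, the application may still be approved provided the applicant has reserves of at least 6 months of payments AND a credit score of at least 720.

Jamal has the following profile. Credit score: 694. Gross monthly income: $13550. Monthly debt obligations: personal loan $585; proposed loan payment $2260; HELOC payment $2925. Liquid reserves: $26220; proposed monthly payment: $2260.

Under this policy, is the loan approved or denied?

Denied

Credit score 694 ≥ 680 (meets base)
Total debts = (585 + 2,260 + 2,925) = 5,770. DTI: 5,770 ÷ 13,550 = 42.6%, over the 40% base limit.
Liquid reserves cover 26,220/2,260 = 11.6 months — ≥ 2 required
DTI 42.6% is within the 40%–44% exception band; checking compensating factors.
Reserves 11.6 ≥ 6 months; credit score 694 < 720.
Compensating-factor requirement not fully met.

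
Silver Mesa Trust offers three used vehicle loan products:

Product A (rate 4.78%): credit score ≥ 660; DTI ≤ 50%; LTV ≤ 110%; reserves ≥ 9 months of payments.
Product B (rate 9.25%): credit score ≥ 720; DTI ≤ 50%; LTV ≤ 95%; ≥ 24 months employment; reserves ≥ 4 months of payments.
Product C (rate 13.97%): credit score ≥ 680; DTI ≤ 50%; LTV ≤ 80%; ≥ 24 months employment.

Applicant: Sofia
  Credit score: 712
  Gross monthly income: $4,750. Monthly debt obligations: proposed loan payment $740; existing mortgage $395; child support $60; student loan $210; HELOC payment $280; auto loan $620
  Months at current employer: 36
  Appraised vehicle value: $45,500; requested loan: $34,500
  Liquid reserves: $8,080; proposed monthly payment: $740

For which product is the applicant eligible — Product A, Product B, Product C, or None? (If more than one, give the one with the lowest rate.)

Total debts = (740 + 395 + 60 + 210 + 280 + 620) = 2,305; DTI = 2,305/4,750 = 48.5%.
LTV = 34,500/45,500 = 75.8%.
Reserves = 8,080/740 = 10.9 months.
Product A: score 712 ≥ 660; DTI 48.5% ≤ 50%; LTV 75.8% ≤ 110%; reserves 10.9 ≥ 9 mo → qualifies.
Product B: score 712 < 720; DTI 48.5% ≤ 50%; LTV 75.8% ≤ 95%; employment 36 ≥ 24 mo; reserves 10.9 ≥ 4 mo → does not qualify.
Product C: score 712 ≥ 680; DTI 48.5% ≤ 50%; LTV 75.8% ≤ 80%; employment 36 ≥ 24 mo → qualifies.
Qualifying: Product A, Product C. Lowest rate is 4.78% → Product A.

Product A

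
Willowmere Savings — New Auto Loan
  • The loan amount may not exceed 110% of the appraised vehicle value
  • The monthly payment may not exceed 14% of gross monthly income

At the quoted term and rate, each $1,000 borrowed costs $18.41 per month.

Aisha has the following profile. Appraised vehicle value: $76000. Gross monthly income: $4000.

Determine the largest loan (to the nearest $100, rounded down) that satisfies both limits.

$30,400

Payment cap: 14% × $4,000 = $560/month.
At $18.41 per $1,000, that supports 560/18.41 × 1,000 ≈ $30,418 → $30,400.
LTV cap: 110% × $76,000 = $83,600 → $83,600.
Binding constraint: payment-to-income.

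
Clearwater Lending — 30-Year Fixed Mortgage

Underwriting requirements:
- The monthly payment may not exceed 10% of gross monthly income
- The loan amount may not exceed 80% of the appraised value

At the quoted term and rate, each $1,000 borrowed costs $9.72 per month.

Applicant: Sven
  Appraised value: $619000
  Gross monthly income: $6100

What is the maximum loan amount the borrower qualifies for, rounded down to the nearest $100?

$62,700

Payment cap: 10% × $6,100 = $610/month.
At $9.72 per $1,000, that supports 610/9.72 × 1,000 ≈ $62,757 → $62,700.
LTV cap: 80% × $619,000 = $495,200 → $495,200.
Binding constraint: payment-to-income.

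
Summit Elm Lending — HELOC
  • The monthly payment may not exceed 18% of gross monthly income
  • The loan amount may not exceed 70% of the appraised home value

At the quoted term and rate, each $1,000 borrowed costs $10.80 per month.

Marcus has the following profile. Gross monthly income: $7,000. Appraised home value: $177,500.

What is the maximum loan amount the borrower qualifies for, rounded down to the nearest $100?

$116,600

Payment cap: 18% × $7,000 = $1,260/month.
At $10.80 per $1,000, that supports 1,260/10.80 × 1,000 ≈ $116,666 → $116,600.
LTV cap: 70% × $177,500 = $124,250 → $124,200.
Binding constraint: payment-to-income.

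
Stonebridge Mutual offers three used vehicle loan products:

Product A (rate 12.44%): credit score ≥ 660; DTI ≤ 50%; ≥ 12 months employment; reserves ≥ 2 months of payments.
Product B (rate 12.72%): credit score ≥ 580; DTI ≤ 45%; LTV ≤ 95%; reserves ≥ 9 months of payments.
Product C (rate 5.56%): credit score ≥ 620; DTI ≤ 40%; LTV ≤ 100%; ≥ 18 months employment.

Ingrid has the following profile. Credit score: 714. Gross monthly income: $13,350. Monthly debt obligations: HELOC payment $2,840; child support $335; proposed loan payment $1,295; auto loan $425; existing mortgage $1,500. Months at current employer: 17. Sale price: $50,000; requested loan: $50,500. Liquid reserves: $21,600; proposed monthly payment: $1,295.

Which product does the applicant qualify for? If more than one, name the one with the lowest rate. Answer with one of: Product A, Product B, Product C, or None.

Product A

Total debts = (2,840 + 335 + 1,295 + 425 + 1,500) = 6,395; DTI = 6,395/13,350 = 47.9%.
LTV = 50,500/50,000 = 101%.
Reserves = 21,600/1,295 = 16.7 months.
Product A: score 714 ≥ 660; DTI 47.9% ≤ 50%; employment 17 ≥ 12 mo; reserves 16.7 ≥ 2 mo → qualifies.
Product B: score 714 ≥ 580; DTI 47.9% > 45%; LTV 101% > 95%; reserves 16.7 ≥ 9 mo → does not qualify.
Product C: score 714 ≥ 620; DTI 47.9% > 40%; LTV 101% > 100%; employment 17 < 18 mo → does not qualify.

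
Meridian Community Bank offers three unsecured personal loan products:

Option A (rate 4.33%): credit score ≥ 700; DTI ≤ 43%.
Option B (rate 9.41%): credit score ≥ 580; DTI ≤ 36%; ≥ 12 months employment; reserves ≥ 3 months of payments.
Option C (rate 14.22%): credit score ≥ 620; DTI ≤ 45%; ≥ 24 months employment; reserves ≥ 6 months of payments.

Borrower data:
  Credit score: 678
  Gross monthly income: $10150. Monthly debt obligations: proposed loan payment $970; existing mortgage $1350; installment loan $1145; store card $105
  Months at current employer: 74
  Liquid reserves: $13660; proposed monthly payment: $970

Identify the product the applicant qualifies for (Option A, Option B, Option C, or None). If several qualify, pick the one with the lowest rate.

Option B

Total debts = (970 + 1,350 + 1,145 + 105) = 3,570; DTI = 3,570/10,150 = 35.2%.
Reserves = 13,660/970 = 14.1 months.
Option A: score 678 < 700; DTI 35.2% ≤ 43% → does not qualify.
Option B: score 678 ≥ 580; DTI 35.2% ≤ 36%; employment 74 ≥ 12 mo; reserves 14.1 ≥ 3 mo → qualifies.
Option C: score 678 ≥ 620; DTI 35.2% ≤ 45%; employment 74 ≥ 24 mo; reserves 14.1 ≥ 6 mo → qualifies.
Qualifying: Option B, Option C. Lowest rate is 9.41% → Option B.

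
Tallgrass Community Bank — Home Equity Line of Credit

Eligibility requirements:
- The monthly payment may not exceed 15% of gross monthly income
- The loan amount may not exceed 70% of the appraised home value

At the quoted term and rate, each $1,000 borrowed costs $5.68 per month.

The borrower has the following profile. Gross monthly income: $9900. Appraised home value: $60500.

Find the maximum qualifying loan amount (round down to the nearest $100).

Payment cap: 15% × $9,900 = $1,485/month.
At $5.68 per $1,000, that supports 1,485/5.68 × 1,000 ≈ $261,443 → $261,400.
LTV cap: 70% × $60,500 = $42,350 → $42,300.
Binding constraint: loan-to-value.

$42,300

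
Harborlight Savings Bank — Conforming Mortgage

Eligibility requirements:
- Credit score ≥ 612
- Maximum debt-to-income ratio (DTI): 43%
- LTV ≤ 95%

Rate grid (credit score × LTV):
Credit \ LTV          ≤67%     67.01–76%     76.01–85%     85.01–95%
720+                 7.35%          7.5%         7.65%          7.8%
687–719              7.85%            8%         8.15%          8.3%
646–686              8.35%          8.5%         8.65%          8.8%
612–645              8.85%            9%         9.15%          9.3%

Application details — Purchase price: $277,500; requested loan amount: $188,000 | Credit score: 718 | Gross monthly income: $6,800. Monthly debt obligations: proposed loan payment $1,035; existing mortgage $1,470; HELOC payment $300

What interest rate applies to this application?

8%

Credit score 718 ≥ 612; Total monthly debts = (1,035 + 1,470 + 300) = 2,805. DTI = 2,805/6,800 = 41.2% ≤ 43%
LTV = 188,000/277,500 = 67.7% ≤ 95%
Score 718 is in the 687–719 band; LTV 67.7% is in the 67.01–76% band → 8%.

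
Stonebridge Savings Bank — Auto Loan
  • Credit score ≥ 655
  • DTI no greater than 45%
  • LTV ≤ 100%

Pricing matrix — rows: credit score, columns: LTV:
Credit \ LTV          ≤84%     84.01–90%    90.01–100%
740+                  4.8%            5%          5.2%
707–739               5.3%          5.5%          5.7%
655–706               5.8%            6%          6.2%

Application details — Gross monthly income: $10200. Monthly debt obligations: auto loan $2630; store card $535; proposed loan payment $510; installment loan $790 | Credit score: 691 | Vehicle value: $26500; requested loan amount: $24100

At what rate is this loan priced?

6.2%

Credit score 691 ≥ 655; Total monthly debts = (2,630 + 535 + 510 + 790) = 4,465. Debt-to-income = 4,465/10,200 = 43.8% — meets 45% limit
LTV: 24,100 ÷ 26,500 = 90.9%, within 100% cap
Score 691 is in the 655–706 band; LTV 90.9% is in the 90.01–100% band → 6.2%.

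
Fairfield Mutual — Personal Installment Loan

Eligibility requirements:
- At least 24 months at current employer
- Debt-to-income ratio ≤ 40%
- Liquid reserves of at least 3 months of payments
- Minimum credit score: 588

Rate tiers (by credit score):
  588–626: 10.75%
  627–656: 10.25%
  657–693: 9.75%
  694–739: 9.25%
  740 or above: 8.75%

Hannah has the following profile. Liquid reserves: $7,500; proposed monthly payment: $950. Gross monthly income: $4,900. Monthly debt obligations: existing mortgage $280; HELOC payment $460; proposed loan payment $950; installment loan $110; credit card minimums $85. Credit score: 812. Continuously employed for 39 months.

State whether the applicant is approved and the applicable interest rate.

Credit score 812 ≥ 588 (meets minimum)
Reserves: 7,500 ÷ 950 = 7.9 months (meets 3-month minimum)
Total monthly debts = (280 + 460 + 950 + 110 + 85) = 1,885. DTI = 1,885/4,900 = 38.5% ≤ 40%
Employment 39 ≥ 24 months
All requirements met. Score 812 falls in the 740 or above tier → 8.75%.

Approved at 8.75%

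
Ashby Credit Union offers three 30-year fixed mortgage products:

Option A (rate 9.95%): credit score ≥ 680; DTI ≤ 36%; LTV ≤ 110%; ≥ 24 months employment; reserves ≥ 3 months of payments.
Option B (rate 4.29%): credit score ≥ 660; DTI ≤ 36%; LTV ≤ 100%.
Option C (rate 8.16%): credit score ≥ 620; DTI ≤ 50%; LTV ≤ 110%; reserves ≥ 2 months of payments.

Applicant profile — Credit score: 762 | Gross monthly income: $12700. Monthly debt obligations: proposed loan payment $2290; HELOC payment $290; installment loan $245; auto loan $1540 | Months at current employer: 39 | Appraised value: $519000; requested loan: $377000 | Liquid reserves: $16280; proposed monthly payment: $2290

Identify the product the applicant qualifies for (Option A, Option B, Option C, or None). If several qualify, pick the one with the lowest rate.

Option B

Total debts = (2,290 + 290 + 245 + 1,540) = 4,365; DTI = 4,365/12,700 = 34.4%.
LTV = 377,000/519,000 = 72.6%.
Reserves = 16,280/2,290 = 7.1 months.
Option A: score 762 ≥ 680; DTI 34.4% ≤ 36%; LTV 72.6% ≤ 110%; employment 39 ≥ 24 mo; reserves 7.1 ≥ 3 mo → qualifies.
Option B: score 762 ≥ 660; DTI 34.4% ≤ 36%; LTV 72.6% ≤ 100% → qualifies.
Option C: score 762 ≥ 620; DTI 34.4% ≤ 50%; LTV 72.6% ≤ 110%; reserves 7.1 ≥ 2 mo → qualifies.
Qualifying: Option A, Option B, Option C. Lowest rate is 4.29% → Option B.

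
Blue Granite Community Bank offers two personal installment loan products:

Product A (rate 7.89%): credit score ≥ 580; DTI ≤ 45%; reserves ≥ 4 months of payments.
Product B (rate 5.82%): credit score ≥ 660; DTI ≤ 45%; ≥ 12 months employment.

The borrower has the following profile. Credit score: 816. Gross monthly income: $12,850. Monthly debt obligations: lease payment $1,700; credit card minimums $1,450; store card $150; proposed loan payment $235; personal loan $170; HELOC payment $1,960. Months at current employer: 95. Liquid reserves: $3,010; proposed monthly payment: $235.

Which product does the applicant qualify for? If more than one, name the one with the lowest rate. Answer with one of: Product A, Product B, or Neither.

Product B

Total debts = (1,700 + 1,450 + 150 + 235 + 170 + 1,960) = 5,665; DTI = 5,665/12,850 = 44.1%.
Reserves = 3,010/235 = 12.8 months.
Product A: score 816 ≥ 580; DTI 44.1% ≤ 45%; reserves 12.8 ≥ 4 mo → qualifies.
Product B: score 816 ≥ 660; DTI 44.1% ≤ 45%; employment 95 ≥ 12 mo → qualifies.
Qualifying: Product A, Product B. Lowest rate is 5.82% → Product B.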